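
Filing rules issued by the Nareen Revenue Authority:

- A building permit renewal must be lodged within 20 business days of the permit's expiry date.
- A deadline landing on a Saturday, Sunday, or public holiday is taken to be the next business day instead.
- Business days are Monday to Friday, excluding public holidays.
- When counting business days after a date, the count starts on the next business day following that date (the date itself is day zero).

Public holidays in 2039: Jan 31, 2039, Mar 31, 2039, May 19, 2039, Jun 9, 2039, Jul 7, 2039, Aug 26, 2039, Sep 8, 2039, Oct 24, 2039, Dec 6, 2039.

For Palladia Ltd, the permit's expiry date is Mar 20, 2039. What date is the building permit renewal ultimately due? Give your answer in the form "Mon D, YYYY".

Apr 18, 2039

Starting the day after Mar 20, 2039 and counting 20 business days lands on Apr 18, 2039.
Apr 18, 2039 falls on a Monday, which is a business day, so no adjustment is needed.
The final due date is Apr 18, 2039.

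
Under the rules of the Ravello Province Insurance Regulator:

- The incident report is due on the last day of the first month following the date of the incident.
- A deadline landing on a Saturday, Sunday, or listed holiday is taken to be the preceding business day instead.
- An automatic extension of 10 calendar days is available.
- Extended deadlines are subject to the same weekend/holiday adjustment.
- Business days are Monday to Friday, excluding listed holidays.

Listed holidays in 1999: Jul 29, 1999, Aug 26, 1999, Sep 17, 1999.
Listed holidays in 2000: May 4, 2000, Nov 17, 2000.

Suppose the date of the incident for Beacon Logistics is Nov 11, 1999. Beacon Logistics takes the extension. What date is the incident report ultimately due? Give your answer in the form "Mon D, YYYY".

The first month after Nov 11, 1999 is December 1999, whose last day is Dec 31, 1999.
Dec 31, 1999 falls on a Friday, which is a business day, so no adjustment is needed.
With the 10-day extension, Dec 31, 1999 becomes Jan 10, 2000.
Jan 10, 2000 falls on a Monday, which is a business day, so no adjustment is needed.
So the filing is due Jan 10, 2000.

Jan 10, 2000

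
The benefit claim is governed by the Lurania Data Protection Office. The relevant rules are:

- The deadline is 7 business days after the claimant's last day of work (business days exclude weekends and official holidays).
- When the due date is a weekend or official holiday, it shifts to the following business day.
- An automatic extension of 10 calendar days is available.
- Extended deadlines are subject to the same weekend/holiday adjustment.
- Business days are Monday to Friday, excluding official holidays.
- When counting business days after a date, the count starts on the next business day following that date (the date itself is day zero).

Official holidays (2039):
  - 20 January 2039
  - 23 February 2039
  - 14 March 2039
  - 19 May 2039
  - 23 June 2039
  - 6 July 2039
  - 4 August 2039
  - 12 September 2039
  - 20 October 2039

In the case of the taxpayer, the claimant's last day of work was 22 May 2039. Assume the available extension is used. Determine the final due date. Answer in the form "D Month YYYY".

Counting 7 business days after 22 May 2039 (skipping weekends and listed holidays) reaches 31 May 2039.
31 May 2039 falls on a Tuesday, which is a business day, so no adjustment is needed.
The 10-calendar-day extension moves the deadline from 31 May 2039 to 10 June 2039.
10 June 2039 (Friday) is already a business day.
So the filing is due 10 June 2039.

10 June 2039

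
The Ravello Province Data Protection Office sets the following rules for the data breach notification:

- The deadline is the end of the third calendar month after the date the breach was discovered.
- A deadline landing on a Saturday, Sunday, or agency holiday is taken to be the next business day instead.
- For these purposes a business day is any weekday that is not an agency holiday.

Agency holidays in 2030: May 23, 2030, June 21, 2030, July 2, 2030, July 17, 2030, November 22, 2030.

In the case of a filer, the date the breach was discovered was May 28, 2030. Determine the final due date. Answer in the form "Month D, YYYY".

September 2, 2030

3 months after May 28, 2030 is August 2030; that month ends on August 31, 2030.
August 31, 2030 is a Saturday; the next business day is September 2, 2030 (Monday).
So the filing is due September 2, 2030.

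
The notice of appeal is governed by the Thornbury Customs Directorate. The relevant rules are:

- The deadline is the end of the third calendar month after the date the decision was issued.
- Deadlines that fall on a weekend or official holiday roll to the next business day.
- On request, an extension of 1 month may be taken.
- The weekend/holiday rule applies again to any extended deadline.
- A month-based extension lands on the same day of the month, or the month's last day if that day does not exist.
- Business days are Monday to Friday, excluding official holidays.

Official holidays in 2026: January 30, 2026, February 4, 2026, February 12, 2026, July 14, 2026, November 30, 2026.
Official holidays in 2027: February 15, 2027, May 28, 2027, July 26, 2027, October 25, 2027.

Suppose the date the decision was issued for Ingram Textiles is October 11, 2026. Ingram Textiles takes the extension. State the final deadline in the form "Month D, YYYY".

March 1, 2027

3 months after October 11, 2026 falls in January 2027; the last day of that month is January 31, 2027.
Because January 31, 2027 is a Sunday, the deadline becomes February 1, 2027 (Monday).
Add 1 month to February 1, 2027: March 1, 2027.
March 1, 2027 is a Monday and not a listed holiday, so it stands.
Deadline: March 1, 2027.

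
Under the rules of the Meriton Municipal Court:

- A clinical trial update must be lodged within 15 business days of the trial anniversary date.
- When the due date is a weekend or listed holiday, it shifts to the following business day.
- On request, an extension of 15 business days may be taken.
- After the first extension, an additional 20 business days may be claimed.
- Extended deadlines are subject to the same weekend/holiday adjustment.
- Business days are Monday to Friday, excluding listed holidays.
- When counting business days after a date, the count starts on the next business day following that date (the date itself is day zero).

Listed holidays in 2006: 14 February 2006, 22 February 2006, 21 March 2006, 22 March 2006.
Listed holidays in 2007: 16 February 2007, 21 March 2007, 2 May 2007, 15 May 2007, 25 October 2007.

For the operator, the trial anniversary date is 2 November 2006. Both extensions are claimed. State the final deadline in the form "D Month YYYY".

Counting 15 business days after 2 November 2006 (skipping weekends and listed holidays) reaches 23 November 2006.
23 November 2006 is a Thursday and not a listed holiday, so it stands.
Applying the 15-business-day extension: 15 business days after 23 November 2006 is 14 December 2006.
14 December 2006 is a Thursday and not a listed holiday, so it stands.
The 20-business-day extension runs from 14 December 2006 to 11 January 2007.
11 January 2007 (Thursday) is already a business day.
Final deadline: 11 January 2007.

11 January 2007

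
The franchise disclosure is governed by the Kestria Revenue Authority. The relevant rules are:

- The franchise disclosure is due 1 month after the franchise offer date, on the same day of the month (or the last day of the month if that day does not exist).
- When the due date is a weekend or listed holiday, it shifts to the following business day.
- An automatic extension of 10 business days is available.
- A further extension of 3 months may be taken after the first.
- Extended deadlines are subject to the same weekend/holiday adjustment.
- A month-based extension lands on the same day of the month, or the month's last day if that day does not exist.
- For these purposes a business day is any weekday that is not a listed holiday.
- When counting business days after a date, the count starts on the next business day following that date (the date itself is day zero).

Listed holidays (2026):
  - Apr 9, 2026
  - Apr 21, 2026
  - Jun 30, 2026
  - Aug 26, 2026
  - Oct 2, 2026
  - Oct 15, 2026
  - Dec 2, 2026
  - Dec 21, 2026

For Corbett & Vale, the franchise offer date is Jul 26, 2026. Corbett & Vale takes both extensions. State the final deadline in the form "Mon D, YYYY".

1 month from Jul 26, 2026 is Aug 26, 2026.
Aug 26, 2026 falls on a listed holiday. Rolling to the next business day gives Aug 27, 2026, a Thursday.
Applying the 10-business-day extension: 10 business days after Aug 27, 2026 is Sep 10, 2026.
Since Sep 10, 2026 is a Thursday and not a holiday, the date is unchanged.
Add 3 months to Sep 10, 2026: Dec 10, 2026.
Dec 10, 2026 (Thursday) is already a business day.
So the filing is due Dec 10, 2026.

Dec 10, 2026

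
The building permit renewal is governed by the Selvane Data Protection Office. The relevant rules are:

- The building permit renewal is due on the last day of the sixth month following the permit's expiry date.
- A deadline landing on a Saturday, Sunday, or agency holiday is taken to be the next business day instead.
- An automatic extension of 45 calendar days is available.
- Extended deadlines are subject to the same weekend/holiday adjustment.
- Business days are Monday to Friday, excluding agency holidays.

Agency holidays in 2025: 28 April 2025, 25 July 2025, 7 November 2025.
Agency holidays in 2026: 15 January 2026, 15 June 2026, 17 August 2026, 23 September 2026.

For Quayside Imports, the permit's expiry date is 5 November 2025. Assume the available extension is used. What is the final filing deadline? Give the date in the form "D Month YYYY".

6 months after 5 November 2025 falls in May 2026; the last day of that month is 31 May 2026.
31 May 2026 falls on a Sunday. Rolling to the next business day gives 1 June 2026, a Monday.
The 45-calendar-day extension moves the deadline from 1 June 2026 to 16 July 2026.
16 July 2026 falls on a Thursday, which is a business day, so no adjustment is needed.
So the filing is due 16 July 2026.

16 July 2026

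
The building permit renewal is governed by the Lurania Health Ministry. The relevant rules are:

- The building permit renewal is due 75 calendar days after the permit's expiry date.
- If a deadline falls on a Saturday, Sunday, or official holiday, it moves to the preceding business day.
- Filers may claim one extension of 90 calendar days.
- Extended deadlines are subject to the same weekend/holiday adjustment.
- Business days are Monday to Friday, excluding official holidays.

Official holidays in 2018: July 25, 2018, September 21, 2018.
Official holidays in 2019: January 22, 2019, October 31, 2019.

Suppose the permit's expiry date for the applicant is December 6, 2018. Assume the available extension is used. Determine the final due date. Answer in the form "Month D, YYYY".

May 20, 2019

Adding 75 calendar days to December 6, 2018 gives February 19, 2019.
February 19, 2019 is a Tuesday and not a listed holiday, so it stands.
Applying the 90-calendar-day extension: February 19, 2019 + 90 days = May 20, 2019.
May 20, 2019 (Monday) is already a business day.
So the filing is due May 20, 2019.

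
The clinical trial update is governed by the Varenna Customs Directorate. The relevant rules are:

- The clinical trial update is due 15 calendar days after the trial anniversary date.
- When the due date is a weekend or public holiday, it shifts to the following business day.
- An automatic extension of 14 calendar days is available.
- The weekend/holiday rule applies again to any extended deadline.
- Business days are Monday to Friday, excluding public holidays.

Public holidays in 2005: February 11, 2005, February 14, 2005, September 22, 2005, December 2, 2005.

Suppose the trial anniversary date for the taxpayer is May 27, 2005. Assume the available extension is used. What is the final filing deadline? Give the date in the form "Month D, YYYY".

Trigger date May 27, 2005 + 15 calendar days = June 11, 2005.
June 11, 2005 is a Saturday, so it moves to the next business day, June 13, 2005 (Monday).
Applying the 14-calendar-day extension: June 13, 2005 + 14 days = June 27, 2005.
Since June 27, 2005 is a Monday and not a holiday, the date is unchanged.
Final deadline: June 27, 2005.

June 27, 2005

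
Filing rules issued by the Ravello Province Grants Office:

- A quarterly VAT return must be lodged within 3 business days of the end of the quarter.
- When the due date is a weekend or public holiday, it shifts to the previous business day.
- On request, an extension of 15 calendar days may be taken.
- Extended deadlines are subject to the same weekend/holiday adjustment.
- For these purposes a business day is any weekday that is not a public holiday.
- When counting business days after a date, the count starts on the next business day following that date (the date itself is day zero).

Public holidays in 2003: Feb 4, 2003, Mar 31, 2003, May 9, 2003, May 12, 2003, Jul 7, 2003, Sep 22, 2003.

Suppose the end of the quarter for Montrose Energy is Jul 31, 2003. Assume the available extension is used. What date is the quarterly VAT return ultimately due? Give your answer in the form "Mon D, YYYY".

Aug 20, 2003

Counting 3 business days after Jul 31, 2003 (skipping weekends and listed holidays) reaches Aug 5, 2003.
Aug 5, 2003 is a Tuesday and not a listed holiday, so it stands.
With the 15-day extension, Aug 5, 2003 becomes Aug 20, 2003.
Aug 20, 2003 is a Wednesday and not a listed holiday, so it stands.
So the filing is due Aug 20, 2003.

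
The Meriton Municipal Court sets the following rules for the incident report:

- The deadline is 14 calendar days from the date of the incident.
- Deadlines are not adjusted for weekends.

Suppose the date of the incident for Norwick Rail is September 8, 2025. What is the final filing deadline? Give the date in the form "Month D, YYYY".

Trigger date September 8, 2025 + 14 calendar days = September 22, 2025.
No adjustment is made for weekends or holidays, so September 22, 2025 stands.
Deadline: September 22, 2025.

September 22, 2025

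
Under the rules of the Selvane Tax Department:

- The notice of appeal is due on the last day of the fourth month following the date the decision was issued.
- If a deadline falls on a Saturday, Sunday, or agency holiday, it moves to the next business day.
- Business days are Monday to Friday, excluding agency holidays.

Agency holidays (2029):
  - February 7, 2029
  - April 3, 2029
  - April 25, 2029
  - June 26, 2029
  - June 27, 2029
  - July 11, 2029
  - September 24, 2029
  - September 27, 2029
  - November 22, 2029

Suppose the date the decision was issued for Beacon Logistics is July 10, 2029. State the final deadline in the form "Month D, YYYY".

November 30, 2029

4 months after July 10, 2029 falls in November 2029; the last day of that month is November 30, 2029.
November 30, 2029 falls on a Friday, which is a business day, so no adjustment is needed.
The final due date is November 30, 2029.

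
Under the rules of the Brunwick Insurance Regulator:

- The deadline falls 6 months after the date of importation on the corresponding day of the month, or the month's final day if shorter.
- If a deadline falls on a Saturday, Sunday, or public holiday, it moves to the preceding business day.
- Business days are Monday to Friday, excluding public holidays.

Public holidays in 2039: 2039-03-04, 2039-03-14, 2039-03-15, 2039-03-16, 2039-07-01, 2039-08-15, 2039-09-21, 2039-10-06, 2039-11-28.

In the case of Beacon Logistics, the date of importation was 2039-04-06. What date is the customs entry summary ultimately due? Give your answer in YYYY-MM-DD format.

2039-10-05

6 months from 2039-04-06 is 2039-10-06.
2039-10-06 falls on a listed holiday. Rolling to the preceding business day gives 2039-10-05, a Wednesday.
Final deadline: 2039-10-05.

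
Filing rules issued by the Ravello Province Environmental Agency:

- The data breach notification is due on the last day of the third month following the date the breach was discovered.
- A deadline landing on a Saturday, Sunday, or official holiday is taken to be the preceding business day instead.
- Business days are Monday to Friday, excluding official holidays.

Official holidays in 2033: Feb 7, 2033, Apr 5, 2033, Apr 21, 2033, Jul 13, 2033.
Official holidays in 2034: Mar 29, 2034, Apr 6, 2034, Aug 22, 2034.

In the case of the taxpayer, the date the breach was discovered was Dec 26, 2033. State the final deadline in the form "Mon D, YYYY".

3 months after Dec 26, 2033 falls in March 2034; the last day of that month is Mar 31, 2034.
Mar 31, 2034 is a Friday and not a listed holiday, so it stands.
The final due date is Mar 31, 2034.

Mar 31, 2034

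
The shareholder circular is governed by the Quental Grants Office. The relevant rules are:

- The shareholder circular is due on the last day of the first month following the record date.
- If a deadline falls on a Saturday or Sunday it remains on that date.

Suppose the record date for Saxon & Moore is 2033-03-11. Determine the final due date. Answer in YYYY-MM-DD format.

The first month after 2033-03-11 is April 2033, whose last day is 2033-04-30.
2033-04-30 falls on a Saturday. The rules make no weekend/holiday allowance, so it remains 2033-04-30.
The final due date is 2033-04-30.

2033-04-30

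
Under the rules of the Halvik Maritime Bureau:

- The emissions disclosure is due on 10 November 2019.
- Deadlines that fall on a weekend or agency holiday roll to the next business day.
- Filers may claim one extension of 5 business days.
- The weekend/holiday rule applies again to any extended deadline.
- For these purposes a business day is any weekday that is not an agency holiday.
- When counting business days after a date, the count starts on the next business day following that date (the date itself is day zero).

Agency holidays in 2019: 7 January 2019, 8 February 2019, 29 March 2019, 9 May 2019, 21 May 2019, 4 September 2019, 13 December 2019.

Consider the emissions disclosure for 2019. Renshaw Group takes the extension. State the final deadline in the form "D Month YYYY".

18 November 2019

The statutory due date is 10 November 2019.
10 November 2019 falls on a Sunday. Rolling to the next business day gives 11 November 2019, a Monday.
Counting 5 further business days from 11 November 2019 reaches 18 November 2019.
Since 18 November 2019 is a Monday and not a holiday, the date is unchanged.
The final due date is 18 November 2019.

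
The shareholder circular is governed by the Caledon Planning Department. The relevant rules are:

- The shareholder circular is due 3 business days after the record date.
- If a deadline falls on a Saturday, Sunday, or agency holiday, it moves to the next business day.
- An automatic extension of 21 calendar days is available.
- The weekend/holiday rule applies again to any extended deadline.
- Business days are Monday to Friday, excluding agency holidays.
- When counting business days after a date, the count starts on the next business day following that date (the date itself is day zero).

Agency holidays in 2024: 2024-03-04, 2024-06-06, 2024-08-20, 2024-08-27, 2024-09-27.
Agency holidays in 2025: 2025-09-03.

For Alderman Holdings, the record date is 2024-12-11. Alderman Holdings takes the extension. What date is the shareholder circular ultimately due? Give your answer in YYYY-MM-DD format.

Starting the day after 2024-12-11 and counting 3 business days lands on 2024-12-16.
2024-12-16 (Monday) is already a business day.
Applying the 21-calendar-day extension: 2024-12-16 + 21 days = 2025-01-06.
2025-01-06 is a Monday and not a listed holiday, so it stands.
Deadline: 2025-01-06.

2025-01-06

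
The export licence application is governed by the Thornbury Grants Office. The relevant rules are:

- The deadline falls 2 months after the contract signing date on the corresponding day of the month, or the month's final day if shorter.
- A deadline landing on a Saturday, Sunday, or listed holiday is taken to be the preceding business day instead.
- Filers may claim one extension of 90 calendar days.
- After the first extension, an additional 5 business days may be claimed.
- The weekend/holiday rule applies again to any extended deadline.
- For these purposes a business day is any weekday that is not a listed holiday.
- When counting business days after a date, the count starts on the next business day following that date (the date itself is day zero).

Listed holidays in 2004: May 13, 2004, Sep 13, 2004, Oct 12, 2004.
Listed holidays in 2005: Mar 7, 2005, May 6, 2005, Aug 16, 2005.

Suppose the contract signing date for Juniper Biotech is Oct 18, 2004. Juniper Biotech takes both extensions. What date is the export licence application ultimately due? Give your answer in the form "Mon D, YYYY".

Mar 24, 2005

2 months after Oct 18, 2004, on the same day of the month, is Dec 18, 2004.
Dec 18, 2004 falls on a Saturday. Rolling to the preceding business day gives Dec 17, 2004, a Friday.
With the 90-day extension, Dec 17, 2004 becomes Mar 17, 2005.
Mar 17, 2005 is a Thursday and not a listed holiday, so it stands.
The 5-business-day extension runs from Mar 17, 2005 to Mar 24, 2005.
Mar 24, 2005 falls on a Thursday, which is a business day, so no adjustment is needed.
Deadline: Mar 24, 2005.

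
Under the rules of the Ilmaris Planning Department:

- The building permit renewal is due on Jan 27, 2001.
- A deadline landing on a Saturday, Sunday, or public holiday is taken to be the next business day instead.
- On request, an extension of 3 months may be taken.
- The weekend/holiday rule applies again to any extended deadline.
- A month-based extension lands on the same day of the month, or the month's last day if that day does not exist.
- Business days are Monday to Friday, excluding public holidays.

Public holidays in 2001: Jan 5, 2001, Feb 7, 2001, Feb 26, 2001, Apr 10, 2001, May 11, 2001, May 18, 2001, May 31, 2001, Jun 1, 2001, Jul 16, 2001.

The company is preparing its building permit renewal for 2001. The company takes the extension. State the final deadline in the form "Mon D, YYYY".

Start from the fixed due date, Jan 27, 2001.
Because Jan 27, 2001 is a Saturday, the deadline becomes Jan 29, 2001 (Monday).
Add 3 months to Jan 29, 2001: Apr 29, 2001.
Apr 29, 2001 falls on a Sunday. Rolling to the next business day gives Apr 30, 2001, a Monday.
The final due date is Apr 30, 2001.

Apr 30, 2001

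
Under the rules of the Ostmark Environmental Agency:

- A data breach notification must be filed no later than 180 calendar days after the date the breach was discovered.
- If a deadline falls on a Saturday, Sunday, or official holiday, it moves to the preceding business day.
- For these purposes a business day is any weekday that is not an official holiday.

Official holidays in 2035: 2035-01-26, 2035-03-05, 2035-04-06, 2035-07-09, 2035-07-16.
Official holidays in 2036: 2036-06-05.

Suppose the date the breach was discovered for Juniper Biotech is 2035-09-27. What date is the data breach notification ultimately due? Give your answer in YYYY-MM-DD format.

From 2035-09-27, 180 calendar days later is 2036-03-25.
2036-03-25 is a Tuesday and not a listed holiday, so it stands.
So the filing is due 2036-03-25.

2036-03-25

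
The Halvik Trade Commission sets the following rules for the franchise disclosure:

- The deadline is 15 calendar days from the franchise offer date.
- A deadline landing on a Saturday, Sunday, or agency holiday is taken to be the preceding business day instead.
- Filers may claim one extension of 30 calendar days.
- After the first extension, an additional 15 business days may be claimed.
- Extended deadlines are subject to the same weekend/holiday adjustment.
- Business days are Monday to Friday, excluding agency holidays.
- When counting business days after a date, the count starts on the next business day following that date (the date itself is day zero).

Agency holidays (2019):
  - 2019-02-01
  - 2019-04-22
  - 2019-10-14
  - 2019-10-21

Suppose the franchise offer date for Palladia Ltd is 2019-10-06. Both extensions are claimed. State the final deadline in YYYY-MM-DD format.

2019-12-06

15 calendar days after 2019-10-06 is 2019-10-21.
2019-10-21 is a listed holiday, so it moves to the preceding business day, 2019-10-18 (Friday).
Applying the 30-calendar-day extension: 2019-10-18 + 30 days = 2019-11-17.
2019-11-17 falls on a Sunday. Rolling to the preceding business day gives 2019-11-15, a Friday.
Counting 15 further business days from 2019-11-15 reaches 2019-12-06.
2019-12-06 (Friday) is already a business day.
The final due date is 2019-12-06.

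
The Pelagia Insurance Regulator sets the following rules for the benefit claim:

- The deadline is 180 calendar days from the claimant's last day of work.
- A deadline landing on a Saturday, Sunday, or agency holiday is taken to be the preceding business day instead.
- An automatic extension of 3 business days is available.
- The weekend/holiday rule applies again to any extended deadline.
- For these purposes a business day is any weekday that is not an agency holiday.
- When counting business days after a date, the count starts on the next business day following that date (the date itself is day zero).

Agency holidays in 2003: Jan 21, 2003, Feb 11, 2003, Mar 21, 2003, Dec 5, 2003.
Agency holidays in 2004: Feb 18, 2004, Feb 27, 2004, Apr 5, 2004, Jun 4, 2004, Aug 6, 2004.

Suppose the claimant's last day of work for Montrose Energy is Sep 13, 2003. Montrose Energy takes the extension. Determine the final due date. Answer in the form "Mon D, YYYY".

Mar 16, 2004

180 calendar days after Sep 13, 2003 is Mar 11, 2004.
Mar 11, 2004 falls on a Thursday, which is a business day, so no adjustment is needed.
The 3-business-day extension runs from Mar 11, 2004 to Mar 16, 2004.
Mar 16, 2004 is a Tuesday and not a listed holiday, so it stands.
Final deadline: Mar 16, 2004.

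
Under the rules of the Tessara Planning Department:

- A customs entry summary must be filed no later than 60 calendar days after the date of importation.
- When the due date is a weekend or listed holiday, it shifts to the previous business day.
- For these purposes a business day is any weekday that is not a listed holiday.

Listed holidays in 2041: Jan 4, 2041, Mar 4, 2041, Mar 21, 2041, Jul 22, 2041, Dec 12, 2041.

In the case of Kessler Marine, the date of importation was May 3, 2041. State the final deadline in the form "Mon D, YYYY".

Trigger date May 3, 2041 + 60 calendar days = Jul 2, 2041.
Jul 2, 2041 (Tuesday) is already a business day.
The final due date is Jul 2, 2041.

Jul 2, 2041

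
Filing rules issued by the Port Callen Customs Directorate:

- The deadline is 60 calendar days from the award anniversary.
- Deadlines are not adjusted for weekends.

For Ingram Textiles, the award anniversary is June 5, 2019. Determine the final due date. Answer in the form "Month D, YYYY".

August 4, 2019

From June 5, 2019, 60 calendar days later is August 4, 2019.
No adjustment is made for weekends or holidays, so August 4, 2019 stands.
Deadline: August 4, 2019.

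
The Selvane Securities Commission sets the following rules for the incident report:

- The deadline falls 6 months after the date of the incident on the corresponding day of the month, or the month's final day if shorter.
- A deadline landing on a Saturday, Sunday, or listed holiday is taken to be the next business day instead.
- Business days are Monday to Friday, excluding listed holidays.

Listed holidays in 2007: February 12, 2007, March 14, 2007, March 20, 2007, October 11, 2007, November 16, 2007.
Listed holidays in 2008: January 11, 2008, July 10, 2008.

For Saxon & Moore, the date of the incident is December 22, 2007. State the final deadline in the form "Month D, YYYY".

6 months after December 22, 2007, on the same day of the month, is June 22, 2008.
June 22, 2008 falls on a Sunday. Rolling to the next business day gives June 23, 2008, a Monday.
Deadline: June 23, 2008.

June 23, 2008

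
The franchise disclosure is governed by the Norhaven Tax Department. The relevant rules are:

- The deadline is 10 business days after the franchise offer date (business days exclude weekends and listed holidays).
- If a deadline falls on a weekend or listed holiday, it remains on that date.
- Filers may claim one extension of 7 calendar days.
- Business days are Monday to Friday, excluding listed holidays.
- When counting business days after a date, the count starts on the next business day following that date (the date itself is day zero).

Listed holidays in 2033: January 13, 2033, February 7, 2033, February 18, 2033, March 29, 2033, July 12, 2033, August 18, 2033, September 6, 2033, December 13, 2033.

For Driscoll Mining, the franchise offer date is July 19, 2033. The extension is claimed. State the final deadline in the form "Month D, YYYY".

August 9, 2033

Starting the day after July 19, 2033 and counting 10 business days lands on August 2, 2033.
August 2, 2033 falls on a Tuesday. The rules make no weekend/holiday allowance, so it remains August 2, 2033.
With the 7-day extension, August 2, 2033 becomes August 9, 2033.
August 9, 2033 is a Tuesday; no weekend or holiday adjustment applies.
Final deadline: August 9, 2033.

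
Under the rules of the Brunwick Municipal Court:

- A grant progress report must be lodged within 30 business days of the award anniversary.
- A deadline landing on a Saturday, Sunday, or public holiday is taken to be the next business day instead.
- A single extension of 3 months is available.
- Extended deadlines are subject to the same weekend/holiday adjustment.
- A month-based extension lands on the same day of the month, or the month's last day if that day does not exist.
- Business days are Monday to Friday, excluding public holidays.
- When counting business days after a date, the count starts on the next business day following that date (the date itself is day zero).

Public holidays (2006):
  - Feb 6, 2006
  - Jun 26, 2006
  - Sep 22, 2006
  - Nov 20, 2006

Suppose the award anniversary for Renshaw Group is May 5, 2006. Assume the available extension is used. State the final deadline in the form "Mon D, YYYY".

Starting the day after May 5, 2006 and counting 30 business days lands on Jun 16, 2006.
Jun 16, 2006 falls on a Friday, which is a business day, so no adjustment is needed.
Applying the 3 months extension: 3 months after Jun 16, 2006 is Sep 16, 2006.
Sep 16, 2006 is a Saturday, so it moves to the next business day, Sep 18, 2006 (Monday).
Deadline: Sep 18, 2006.

Sep 18, 2006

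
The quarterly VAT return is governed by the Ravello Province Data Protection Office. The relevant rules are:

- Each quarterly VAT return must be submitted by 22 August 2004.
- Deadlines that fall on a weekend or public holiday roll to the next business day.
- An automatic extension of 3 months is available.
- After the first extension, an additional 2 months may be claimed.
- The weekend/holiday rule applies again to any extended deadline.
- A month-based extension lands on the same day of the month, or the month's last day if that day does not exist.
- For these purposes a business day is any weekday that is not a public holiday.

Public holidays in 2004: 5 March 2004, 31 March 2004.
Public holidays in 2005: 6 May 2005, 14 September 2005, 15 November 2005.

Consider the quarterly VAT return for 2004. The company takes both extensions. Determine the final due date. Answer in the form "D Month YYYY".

24 January 2005

The stated deadline is 22 August 2004.
22 August 2004 is a Sunday; the next business day is 23 August 2004 (Monday).
Applying the 3 months extension: 3 months after 23 August 2004 is 23 November 2004.
23 November 2004 falls on a Tuesday, which is a business day, so no adjustment is needed.
Add 2 months to 23 November 2004: 23 January 2005.
23 January 2005 is a Sunday; the next business day is 24 January 2005 (Monday).
So the filing is due 24 January 2005.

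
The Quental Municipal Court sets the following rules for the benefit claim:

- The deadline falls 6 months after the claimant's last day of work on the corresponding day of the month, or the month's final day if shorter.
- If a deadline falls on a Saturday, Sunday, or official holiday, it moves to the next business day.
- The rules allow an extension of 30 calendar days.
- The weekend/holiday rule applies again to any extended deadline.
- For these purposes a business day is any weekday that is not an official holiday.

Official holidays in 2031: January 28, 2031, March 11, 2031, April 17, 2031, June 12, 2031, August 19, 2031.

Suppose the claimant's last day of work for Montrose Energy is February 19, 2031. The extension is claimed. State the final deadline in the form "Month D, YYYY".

September 19, 2031

6 months from February 19, 2031 is August 19, 2031.
August 19, 2031 is a listed holiday; the next business day is August 20, 2031 (Wednesday).
Applying the 30-calendar-day extension: August 20, 2031 + 30 days = September 19, 2031.
September 19, 2031 is a Friday and not a listed holiday, so it stands.
Final deadline: September 19, 2031.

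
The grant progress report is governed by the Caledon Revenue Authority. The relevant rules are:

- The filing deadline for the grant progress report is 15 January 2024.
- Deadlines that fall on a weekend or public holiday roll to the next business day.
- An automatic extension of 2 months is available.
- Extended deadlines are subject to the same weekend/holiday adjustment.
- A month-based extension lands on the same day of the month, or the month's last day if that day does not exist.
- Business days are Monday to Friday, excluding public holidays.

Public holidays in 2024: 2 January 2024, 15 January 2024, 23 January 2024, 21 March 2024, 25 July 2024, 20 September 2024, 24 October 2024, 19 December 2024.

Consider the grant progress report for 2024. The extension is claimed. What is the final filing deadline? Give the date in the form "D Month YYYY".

18 March 2024

The stated deadline is 15 January 2024.
15 January 2024 is a listed holiday, so it moves to the next business day, 16 January 2024 (Tuesday).
The 2 months extension carries 16 January 2024 to 16 March 2024.
16 March 2024 is a Saturday; the next business day is 18 March 2024 (Monday).
Deadline: 18 March 2024.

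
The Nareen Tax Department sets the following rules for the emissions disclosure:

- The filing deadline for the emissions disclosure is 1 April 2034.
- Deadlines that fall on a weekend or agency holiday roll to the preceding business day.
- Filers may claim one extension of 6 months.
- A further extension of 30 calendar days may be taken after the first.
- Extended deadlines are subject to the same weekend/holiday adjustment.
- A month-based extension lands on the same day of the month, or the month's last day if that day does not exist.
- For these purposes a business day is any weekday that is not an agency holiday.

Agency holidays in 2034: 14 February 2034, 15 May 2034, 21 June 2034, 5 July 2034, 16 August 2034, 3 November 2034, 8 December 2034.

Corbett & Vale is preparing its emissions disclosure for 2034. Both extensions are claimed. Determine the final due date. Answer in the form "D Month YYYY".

The statutory due date is 1 April 2034.
1 April 2034 falls on a Saturday. Rolling to the preceding business day gives 31 March 2034, a Friday.
Applying the 6 months extension: 6 months after 31 March 2034 is 30 September 2034 (day 31 does not exist in September, so the month's last day is used).
30 September 2034 is a Saturday; the preceding business day is 29 September 2034 (Friday).
Add the 30 calendar-day extension to 29 September 2034: 29 October 2034.
Because 29 October 2034 is a Sunday, the deadline becomes 27 October 2034 (Friday).
So the filing is due 27 October 2034.

27 October 2034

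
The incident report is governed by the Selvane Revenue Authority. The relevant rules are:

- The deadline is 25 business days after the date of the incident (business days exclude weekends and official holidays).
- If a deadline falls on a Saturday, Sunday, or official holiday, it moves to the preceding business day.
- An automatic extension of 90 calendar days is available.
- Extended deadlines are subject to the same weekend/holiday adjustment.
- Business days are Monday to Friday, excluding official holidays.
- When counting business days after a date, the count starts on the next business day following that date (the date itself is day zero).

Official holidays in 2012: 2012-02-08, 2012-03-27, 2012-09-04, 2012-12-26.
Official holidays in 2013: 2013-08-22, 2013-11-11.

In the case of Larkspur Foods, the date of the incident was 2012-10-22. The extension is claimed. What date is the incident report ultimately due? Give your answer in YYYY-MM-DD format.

Counting 25 business days after 2012-10-22 (skipping weekends and listed holidays) reaches 2012-11-26.
2012-11-26 falls on a Monday, which is a business day, so no adjustment is needed.
Applying the 90-calendar-day extension: 2012-11-26 + 90 days = 2013-02-24.
2013-02-24 is a Sunday; the preceding business day is 2013-02-22 (Friday).
The final due date is 2013-02-22.

2013-02-22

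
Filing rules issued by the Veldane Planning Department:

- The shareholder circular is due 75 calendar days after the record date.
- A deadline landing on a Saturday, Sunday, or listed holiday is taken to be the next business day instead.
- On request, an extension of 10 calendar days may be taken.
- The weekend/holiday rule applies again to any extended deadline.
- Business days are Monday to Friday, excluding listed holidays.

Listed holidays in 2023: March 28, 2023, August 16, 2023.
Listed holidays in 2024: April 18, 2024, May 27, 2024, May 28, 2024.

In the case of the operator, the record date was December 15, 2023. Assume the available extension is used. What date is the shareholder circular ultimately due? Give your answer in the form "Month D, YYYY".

March 11, 2024

75 calendar days after December 15, 2023 is February 28, 2024.
February 28, 2024 (Wednesday) is already a business day.
With the 10-day extension, February 28, 2024 becomes March 9, 2024.
March 9, 2024 is a Saturday; the next business day is March 11, 2024 (Monday).
So the filing is due March 11, 2024.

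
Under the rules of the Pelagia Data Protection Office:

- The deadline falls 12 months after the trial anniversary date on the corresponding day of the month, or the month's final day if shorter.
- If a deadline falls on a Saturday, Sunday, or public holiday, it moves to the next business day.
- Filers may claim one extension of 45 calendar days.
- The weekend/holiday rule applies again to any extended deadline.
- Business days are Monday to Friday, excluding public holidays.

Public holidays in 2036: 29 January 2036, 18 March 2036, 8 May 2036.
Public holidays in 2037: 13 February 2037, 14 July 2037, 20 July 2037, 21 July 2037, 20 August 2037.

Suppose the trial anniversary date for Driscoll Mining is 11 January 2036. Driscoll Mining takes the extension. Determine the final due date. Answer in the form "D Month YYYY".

26 February 2037

Moving 12 months forward from 11 January 2036 on the corresponding day gives 11 January 2037.
Because 11 January 2037 is a Sunday, the deadline becomes 12 January 2037 (Monday).
The 45-calendar-day extension moves the deadline from 12 January 2037 to 26 February 2037.
26 February 2037 falls on a Thursday, which is a business day, so no adjustment is needed.
The final due date is 26 February 2037.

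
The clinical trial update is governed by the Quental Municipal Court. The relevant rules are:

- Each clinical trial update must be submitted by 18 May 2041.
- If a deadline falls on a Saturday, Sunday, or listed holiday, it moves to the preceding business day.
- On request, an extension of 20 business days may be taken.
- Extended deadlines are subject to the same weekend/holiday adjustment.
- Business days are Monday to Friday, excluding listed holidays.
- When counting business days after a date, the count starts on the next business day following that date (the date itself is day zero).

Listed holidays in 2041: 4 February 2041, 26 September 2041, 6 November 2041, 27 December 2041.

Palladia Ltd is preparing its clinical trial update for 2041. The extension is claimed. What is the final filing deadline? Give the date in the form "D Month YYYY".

The statutory due date is 18 May 2041.
Because 18 May 2041 is a Saturday, the deadline becomes 17 May 2041 (Friday).
Applying the 20-business-day extension: 20 business days after 17 May 2041 is 14 June 2041.
14 June 2041 is a Friday and not a listed holiday, so it stands.
The final due date is 14 June 2041.

14 June 2041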